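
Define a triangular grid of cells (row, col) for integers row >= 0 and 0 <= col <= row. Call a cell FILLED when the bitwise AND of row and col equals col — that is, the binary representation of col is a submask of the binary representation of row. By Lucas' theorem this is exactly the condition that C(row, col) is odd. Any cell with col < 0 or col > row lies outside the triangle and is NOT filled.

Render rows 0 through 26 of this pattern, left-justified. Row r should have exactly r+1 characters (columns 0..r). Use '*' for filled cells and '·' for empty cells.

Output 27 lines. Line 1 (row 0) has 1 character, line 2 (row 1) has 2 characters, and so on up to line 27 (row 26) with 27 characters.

r0=0: *
r1=1: **
r2=10: *·*
r3=11: ****
r4=100: *···*
r5=101: **··**
r6=110: *·*·*·*
r7=111: ********
r8=1000: *·······*
r9=1001: **······**
r10=1010: *·*·····*·*
r11=1011: ****····****
r12=1100: *···*···*···*
r13=1101: **··**··**··**
r14=1110: *·*·*·*·*·*·*·*
r15=1111: ****************
r16=10000: *···············*
r17=10001: **··············**
r18=10010: *·*·············*·*
r19=10011: ****············****
r20=10100: *···*···········*···*
r21=10101: **··**··········**··**
r22=10110: *·*·*·*·········*·*·*·*
r23=10111: ********········********
r24=11000: *·······*·······*·······*
r25=11001: **······**······**······**
r26=11010: *·*·····*·*·····*·*·····*·*

Answer: *
**
*·*
****
*···*
**··**
*·*·*·*
********
*·······*
**······**
*·*·····*·*
****····****
*···*···*···*
**··**··**··**
*·*·*·*·*·*·*·*
****************
*···············*
**··············**
*·*·············*·*
****············****
*···*···········*···*
**··**··········**··**
*·*·*·*·········*·*·*·*
********········********
*·······*·······*·······*
**······**······**······**
*·*·····*·*·····*·*·····*·*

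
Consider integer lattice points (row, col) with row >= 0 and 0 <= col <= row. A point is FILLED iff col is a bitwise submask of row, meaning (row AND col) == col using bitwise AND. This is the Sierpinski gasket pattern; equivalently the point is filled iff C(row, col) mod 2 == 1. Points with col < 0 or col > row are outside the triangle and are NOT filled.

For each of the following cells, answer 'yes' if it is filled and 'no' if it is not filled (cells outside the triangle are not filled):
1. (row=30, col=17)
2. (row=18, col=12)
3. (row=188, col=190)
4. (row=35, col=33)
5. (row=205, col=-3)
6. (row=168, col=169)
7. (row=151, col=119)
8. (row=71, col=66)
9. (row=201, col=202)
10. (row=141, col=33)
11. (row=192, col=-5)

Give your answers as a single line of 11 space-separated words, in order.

(30,17): row=0b11110, col=0b10001, row AND col = 0b10000 = 16; 16 != 17 -> empty
(18,12): row=0b10010, col=0b1100, row AND col = 0b0 = 0; 0 != 12 -> empty
(188,190): col outside [0, 188] -> not filled
(35,33): row=0b100011, col=0b100001, row AND col = 0b100001 = 33; 33 == 33 -> filled
(205,-3): col outside [0, 205] -> not filled
(168,169): col outside [0, 168] -> not filled
(151,119): row=0b10010111, col=0b1110111, row AND col = 0b10111 = 23; 23 != 119 -> empty
(71,66): row=0b1000111, col=0b1000010, row AND col = 0b1000010 = 66; 66 == 66 -> filled
(201,202): col outside [0, 201] -> not filled
(141,33): row=0b10001101, col=0b100001, row AND col = 0b1 = 1; 1 != 33 -> empty
(192,-5): col outside [0, 192] -> not filled

Answer: no no no yes no no no yes no no no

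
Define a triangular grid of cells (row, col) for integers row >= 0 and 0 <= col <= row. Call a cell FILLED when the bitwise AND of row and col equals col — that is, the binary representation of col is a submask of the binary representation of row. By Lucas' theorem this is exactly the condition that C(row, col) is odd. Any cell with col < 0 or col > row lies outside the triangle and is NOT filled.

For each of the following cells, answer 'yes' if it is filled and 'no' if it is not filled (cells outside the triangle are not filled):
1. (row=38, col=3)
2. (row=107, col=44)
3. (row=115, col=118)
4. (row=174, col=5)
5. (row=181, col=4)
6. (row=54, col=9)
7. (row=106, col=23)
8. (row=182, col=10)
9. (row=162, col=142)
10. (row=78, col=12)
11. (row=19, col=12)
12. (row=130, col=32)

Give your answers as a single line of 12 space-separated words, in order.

(38,3): row=0b100110, col=0b11, row AND col = 0b10 = 2; 2 != 3 -> empty
(107,44): row=0b1101011, col=0b101100, row AND col = 0b101000 = 40; 40 != 44 -> empty
(115,118): col outside [0, 115] -> not filled
(174,5): row=0b10101110, col=0b101, row AND col = 0b100 = 4; 4 != 5 -> empty
(181,4): row=0b10110101, col=0b100, row AND col = 0b100 = 4; 4 == 4 -> filled
(54,9): row=0b110110, col=0b1001, row AND col = 0b0 = 0; 0 != 9 -> empty
(106,23): row=0b1101010, col=0b10111, row AND col = 0b10 = 2; 2 != 23 -> empty
(182,10): row=0b10110110, col=0b1010, row AND col = 0b10 = 2; 2 != 10 -> empty
(162,142): row=0b10100010, col=0b10001110, row AND col = 0b10000010 = 130; 130 != 142 -> empty
(78,12): row=0b1001110, col=0b1100, row AND col = 0b1100 = 12; 12 == 12 -> filled
(19,12): row=0b10011, col=0b1100, row AND col = 0b0 = 0; 0 != 12 -> empty
(130,32): row=0b10000010, col=0b100000, row AND col = 0b0 = 0; 0 != 32 -> empty

Answer: no no no no yes no no no no yes no no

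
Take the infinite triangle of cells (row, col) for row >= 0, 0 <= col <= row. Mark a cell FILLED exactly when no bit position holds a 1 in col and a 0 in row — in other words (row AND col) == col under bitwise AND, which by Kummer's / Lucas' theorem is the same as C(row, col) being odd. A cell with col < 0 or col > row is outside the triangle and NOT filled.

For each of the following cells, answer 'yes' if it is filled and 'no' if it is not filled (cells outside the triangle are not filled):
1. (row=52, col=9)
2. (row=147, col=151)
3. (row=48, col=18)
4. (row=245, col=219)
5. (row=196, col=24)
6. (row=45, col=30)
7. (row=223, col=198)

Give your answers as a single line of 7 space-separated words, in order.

Answer: no no no no no no yes

Derivation:
(52,9): row=0b110100, col=0b1001, row AND col = 0b0 = 0; 0 != 9 -> empty
(147,151): col outside [0, 147] -> not filled
(48,18): row=0b110000, col=0b10010, row AND col = 0b10000 = 16; 16 != 18 -> empty
(245,219): row=0b11110101, col=0b11011011, row AND col = 0b11010001 = 209; 209 != 219 -> empty
(196,24): row=0b11000100, col=0b11000, row AND col = 0b0 = 0; 0 != 24 -> empty
(45,30): row=0b101101, col=0b11110, row AND col = 0b1100 = 12; 12 != 30 -> empty
(223,198): row=0b11011111, col=0b11000110, row AND col = 0b11000110 = 198; 198 == 198 -> filled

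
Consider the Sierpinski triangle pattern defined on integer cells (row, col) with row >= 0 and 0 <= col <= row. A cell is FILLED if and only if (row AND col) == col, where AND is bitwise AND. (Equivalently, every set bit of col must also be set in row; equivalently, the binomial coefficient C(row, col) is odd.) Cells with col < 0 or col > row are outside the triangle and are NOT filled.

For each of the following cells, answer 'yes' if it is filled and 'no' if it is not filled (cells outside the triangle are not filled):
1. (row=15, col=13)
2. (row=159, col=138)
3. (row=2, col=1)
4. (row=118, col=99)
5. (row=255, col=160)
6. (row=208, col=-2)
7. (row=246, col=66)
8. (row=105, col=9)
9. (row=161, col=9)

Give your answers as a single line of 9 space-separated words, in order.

(15,13): row=0b1111, col=0b1101, row AND col = 0b1101 = 13; 13 == 13 -> filled
(159,138): row=0b10011111, col=0b10001010, row AND col = 0b10001010 = 138; 138 == 138 -> filled
(2,1): row=0b10, col=0b1, row AND col = 0b0 = 0; 0 != 1 -> empty
(118,99): row=0b1110110, col=0b1100011, row AND col = 0b1100010 = 98; 98 != 99 -> empty
(255,160): row=0b11111111, col=0b10100000, row AND col = 0b10100000 = 160; 160 == 160 -> filled
(208,-2): col outside [0, 208] -> not filled
(246,66): row=0b11110110, col=0b1000010, row AND col = 0b1000010 = 66; 66 == 66 -> filled
(105,9): row=0b1101001, col=0b1001, row AND col = 0b1001 = 9; 9 == 9 -> filled
(161,9): row=0b10100001, col=0b1001, row AND col = 0b1 = 1; 1 != 9 -> empty

Answer: yes yes no no yes no yes yes no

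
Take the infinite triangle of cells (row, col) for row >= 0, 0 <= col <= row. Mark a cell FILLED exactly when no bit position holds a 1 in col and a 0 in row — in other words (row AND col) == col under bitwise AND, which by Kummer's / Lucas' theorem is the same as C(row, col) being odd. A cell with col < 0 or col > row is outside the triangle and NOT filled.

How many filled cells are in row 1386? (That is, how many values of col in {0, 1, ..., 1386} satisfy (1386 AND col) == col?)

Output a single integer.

1386 in binary = 10101101010
popcount(1386) = number of 1-bits in 10101101010 = 6
A col c satisfies (1386 AND c) == c iff every set bit of c is also set in 1386; each of the 6 set bits of 1386 can independently be on or off in c.
count = 2^6 = 64

Answer: 64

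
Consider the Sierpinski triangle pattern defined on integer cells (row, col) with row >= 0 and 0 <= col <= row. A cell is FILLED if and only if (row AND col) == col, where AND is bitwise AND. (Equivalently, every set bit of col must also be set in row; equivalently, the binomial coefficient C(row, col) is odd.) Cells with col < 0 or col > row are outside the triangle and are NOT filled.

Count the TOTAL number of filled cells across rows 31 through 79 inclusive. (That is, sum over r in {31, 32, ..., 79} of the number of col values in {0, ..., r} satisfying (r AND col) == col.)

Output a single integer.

Answer: 680

Derivation:
r31=11111 pc5: +32 =32
r32=100000 pc1: +2 =34
r33=100001 pc2: +4 =38
r34=100010 pc2: +4 =42
r35=100011 pc3: +8 =50
r36=100100 pc2: +4 =54
r37=100101 pc3: +8 =62
r38=100110 pc3: +8 =70
r39=100111 pc4: +16 =86
r40=101000 pc2: +4 =90
r41=101001 pc3: +8 =98
r42=101010 pc3: +8 =106
r43=101011 pc4: +16 =122
r44=101100 pc3: +8 =130
r45=101101 pc4: +16 =146
r46=101110 pc4: +16 =162
r47=101111 pc5: +32 =194
r48=110000 pc2: +4 =198
r49=110001 pc3: +8 =206
r50=110010 pc3: +8 =214
r51=110011 pc4: +16 =230
r52=110100 pc3: +8 =238
r53=110101 pc4: +16 =254
r54=110110 pc4: +16 =270
r55=110111 pc5: +32 =302
r56=111000 pc3: +8 =310
r57=111001 pc4: +16 =326
r58=111010 pc4: +16 =342
r59=111011 pc5: +32 =374
r60=111100 pc4: +16 =390
r61=111101 pc5: +32 =422
r62=111110 pc5: +32 =454
r63=111111 pc6: +64 =518
r64=1000000 pc1: +2 =520
r65=1000001 pc2: +4 =524
r66=1000010 pc2: +4 =528
r67=1000011 pc3: +8 =536
r68=1000100 pc2: +4 =540
r69=1000101 pc3: +8 =548
r70=1000110 pc3: +8 =556
r71=1000111 pc4: +16 =572
r72=1001000 pc2: +4 =576
r73=1001001 pc3: +8 =584
r74=1001010 pc3: +8 =592
r75=1001011 pc4: +16 =608
r76=1001100 pc3: +8 =616
r77=1001101 pc4: +16 =632
r78=1001110 pc4: +16 =648
r79=1001111 pc5: +32 =680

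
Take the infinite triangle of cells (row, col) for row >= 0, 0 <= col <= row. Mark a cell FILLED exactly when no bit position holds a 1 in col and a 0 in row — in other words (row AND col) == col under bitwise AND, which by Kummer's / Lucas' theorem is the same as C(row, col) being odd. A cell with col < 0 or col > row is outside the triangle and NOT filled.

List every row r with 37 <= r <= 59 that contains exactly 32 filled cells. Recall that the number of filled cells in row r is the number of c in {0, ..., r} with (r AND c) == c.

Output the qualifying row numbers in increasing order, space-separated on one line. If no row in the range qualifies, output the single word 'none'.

Row r has 2^popcount(r) filled cells, so we need popcount(r) = log2(32) = 5.
Scan r = 37..59 and keep those with exactly 5 one-bits:
r=37=100101 popcount=3 -> skip
r=38=100110 popcount=3 -> skip
r=39=100111 popcount=4 -> skip
r=40=101000 popcount=2 -> skip
r=41=101001 popcount=3 -> skip
r=42=101010 popcount=3 -> skip
r=43=101011 popcount=4 -> skip
r=44=101100 popcount=3 -> skip
r=45=101101 popcount=4 -> skip
r=46=101110 popcount=4 -> skip
r=47=101111 popcount=5 -> KEEP
r=48=110000 popcount=2 -> skip
r=49=110001 popcount=3 -> skip
r=50=110010 popcount=3 -> skip
r=51=110011 popcount=4 -> skip
r=52=110100 popcount=3 -> skip
r=53=110101 popcount=4 -> skip
r=54=110110 popcount=4 -> skip
r=55=110111 popcount=5 -> KEEP
r=56=111000 popcount=3 -> skip
r=57=111001 popcount=4 -> skip
r=58=111010 popcount=4 -> skip
r=59=111011 popcount=5 -> KEEP
Kept rows: 47 55 59

Answer: 47 55 59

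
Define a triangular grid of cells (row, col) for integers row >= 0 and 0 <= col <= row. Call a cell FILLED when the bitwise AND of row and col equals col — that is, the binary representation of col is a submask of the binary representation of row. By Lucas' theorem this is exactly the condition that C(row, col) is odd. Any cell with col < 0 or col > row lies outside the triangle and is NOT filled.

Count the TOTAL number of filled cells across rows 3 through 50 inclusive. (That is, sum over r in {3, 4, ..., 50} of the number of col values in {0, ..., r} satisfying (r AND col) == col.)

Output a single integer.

Answer: 420

Derivation:
r3=11 pc2: +4 =4
r4=100 pc1: +2 =6
r5=101 pc2: +4 =10
r6=110 pc2: +4 =14
r7=111 pc3: +8 =22
r8=1000 pc1: +2 =24
r9=1001 pc2: +4 =28
r10=1010 pc2: +4 =32
r11=1011 pc3: +8 =40
r12=1100 pc2: +4 =44
r13=1101 pc3: +8 =52
r14=1110 pc3: +8 =60
r15=1111 pc4: +16 =76
r16=10000 pc1: +2 =78
r17=10001 pc2: +4 =82
r18=10010 pc2: +4 =86
r19=10011 pc3: +8 =94
r20=10100 pc2: +4 =98
r21=10101 pc3: +8 =106
r22=10110 pc3: +8 =114
r23=10111 pc4: +16 =130
r24=11000 pc2: +4 =134
r25=11001 pc3: +8 =142
r26=11010 pc3: +8 =150
r27=11011 pc4: +16 =166
r28=11100 pc3: +8 =174
r29=11101 pc4: +16 =190
r30=11110 pc4: +16 =206
r31=11111 pc5: +32 =238
r32=100000 pc1: +2 =240
r33=100001 pc2: +4 =244
r34=100010 pc2: +4 =248
r35=100011 pc3: +8 =256
r36=100100 pc2: +4 =260
r37=100101 pc3: +8 =268
r38=100110 pc3: +8 =276
r39=100111 pc4: +16 =292
r40=101000 pc2: +4 =296
r41=101001 pc3: +8 =304
r42=101010 pc3: +8 =312
r43=101011 pc4: +16 =328
r44=101100 pc3: +8 =336
r45=101101 pc4: +16 =352
r46=101110 pc4: +16 =368
r47=101111 pc5: +32 =400
r48=110000 pc2: +4 =404
r49=110001 pc3: +8 =412
r50=110010 pc3: +8 =420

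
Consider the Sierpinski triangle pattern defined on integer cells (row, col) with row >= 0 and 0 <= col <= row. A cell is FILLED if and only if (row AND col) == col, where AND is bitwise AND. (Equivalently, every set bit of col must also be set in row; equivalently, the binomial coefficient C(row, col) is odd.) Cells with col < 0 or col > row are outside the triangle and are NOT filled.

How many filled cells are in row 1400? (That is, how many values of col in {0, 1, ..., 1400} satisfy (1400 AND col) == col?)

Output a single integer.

Answer: 64

Derivation:
1400 in binary = 10101111000
popcount(1400) = number of 1-bits in 10101111000 = 6
A col c satisfies (1400 AND c) == c iff every set bit of c is also set in 1400; each of the 6 set bits of 1400 can independently be on or off in c.
count = 2^6 = 64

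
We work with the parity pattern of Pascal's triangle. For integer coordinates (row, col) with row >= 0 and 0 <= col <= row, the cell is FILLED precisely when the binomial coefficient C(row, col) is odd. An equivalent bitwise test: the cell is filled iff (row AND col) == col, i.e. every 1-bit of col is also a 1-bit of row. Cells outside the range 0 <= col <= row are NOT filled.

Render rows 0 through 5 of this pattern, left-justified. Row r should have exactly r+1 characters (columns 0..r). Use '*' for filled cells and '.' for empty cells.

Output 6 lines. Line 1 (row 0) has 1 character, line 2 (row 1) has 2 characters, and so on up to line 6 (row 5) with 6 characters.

Answer: *
**
*.*
****
*...*
**..**

Derivation:
r0=0: *
r1=1: **
r2=10: *.*
r3=11: ****
r4=100: *...*
r5=101: **..**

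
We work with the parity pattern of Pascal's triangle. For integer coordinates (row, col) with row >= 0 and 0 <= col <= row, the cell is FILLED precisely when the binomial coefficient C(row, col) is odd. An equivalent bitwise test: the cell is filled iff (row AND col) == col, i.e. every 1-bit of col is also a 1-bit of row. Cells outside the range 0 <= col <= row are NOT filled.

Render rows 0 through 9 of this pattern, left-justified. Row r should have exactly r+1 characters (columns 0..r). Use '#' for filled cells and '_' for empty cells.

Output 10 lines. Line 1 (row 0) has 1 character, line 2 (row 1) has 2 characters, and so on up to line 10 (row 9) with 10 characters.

Answer: #
##
#_#
####
#___#
##__##
#_#_#_#
########
#_______#
##______##

Derivation:
r0=0: #
r1=1: ##
r2=10: #_#
r3=11: ####
r4=100: #___#
r5=101: ##__##
r6=110: #_#_#_#
r7=111: ########
r8=1000: #_______#
r9=1001: ##______##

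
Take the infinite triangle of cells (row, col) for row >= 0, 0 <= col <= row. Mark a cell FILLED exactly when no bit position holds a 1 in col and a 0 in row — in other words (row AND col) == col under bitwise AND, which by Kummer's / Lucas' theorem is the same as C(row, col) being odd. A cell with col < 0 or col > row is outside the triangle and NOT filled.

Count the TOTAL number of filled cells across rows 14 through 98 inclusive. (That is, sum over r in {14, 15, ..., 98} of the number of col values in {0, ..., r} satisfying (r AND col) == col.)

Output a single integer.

Answer: 1178

Derivation:
r14=1110 pc3: +8 =8
r15=1111 pc4: +16 =24
r16=10000 pc1: +2 =26
r17=10001 pc2: +4 =30
r18=10010 pc2: +4 =34
r19=10011 pc3: +8 =42
r20=10100 pc2: +4 =46
r21=10101 pc3: +8 =54
r22=10110 pc3: +8 =62
r23=10111 pc4: +16 =78
r24=11000 pc2: +4 =82
r25=11001 pc3: +8 =90
r26=11010 pc3: +8 =98
r27=11011 pc4: +16 =114
r28=11100 pc3: +8 =122
r29=11101 pc4: +16 =138
r30=11110 pc4: +16 =154
r31=11111 pc5: +32 =186
r32=100000 pc1: +2 =188
r33=100001 pc2: +4 =192
r34=100010 pc2: +4 =196
r35=100011 pc3: +8 =204
r36=100100 pc2: +4 =208
r37=100101 pc3: +8 =216
r38=100110 pc3: +8 =224
r39=100111 pc4: +16 =240
r40=101000 pc2: +4 =244
r41=101001 pc3: +8 =252
r42=101010 pc3: +8 =260
r43=101011 pc4: +16 =276
r44=101100 pc3: +8 =284
r45=101101 pc4: +16 =300
r46=101110 pc4: +16 =316
r47=101111 pc5: +32 =348
r48=110000 pc2: +4 =352
r49=110001 pc3: +8 =360
r50=110010 pc3: +8 =368
r51=110011 pc4: +16 =384
r52=110100 pc3: +8 =392
r53=110101 pc4: +16 =408
r54=110110 pc4: +16 =424
r55=110111 pc5: +32 =456
r56=111000 pc3: +8 =464
r57=111001 pc4: +16 =480
r58=111010 pc4: +16 =496
r59=111011 pc5: +32 =528
r60=111100 pc4: +16 =544
r61=111101 pc5: +32 =576
r62=111110 pc5: +32 =608
r63=111111 pc6: +64 =672
r64=1000000 pc1: +2 =674
r65=1000001 pc2: +4 =678
r66=1000010 pc2: +4 =682
r67=1000011 pc3: +8 =690
r68=1000100 pc2: +4 =694
r69=1000101 pc3: +8 =702
r70=1000110 pc3: +8 =710
r71=1000111 pc4: +16 =726
r72=1001000 pc2: +4 =730
r73=1001001 pc3: +8 =738
r74=1001010 pc3: +8 =746
r75=1001011 pc4: +16 =762
r76=1001100 pc3: +8 =770
r77=1001101 pc4: +16 =786
r78=1001110 pc4: +16 =802
r79=1001111 pc5: +32 =834
r80=1010000 pc2: +4 =838
r81=1010001 pc3: +8 =846
r82=1010010 pc3: +8 =854
r83=1010011 pc4: +16 =870
r84=1010100 pc3: +8 =878
r85=1010101 pc4: +16 =894
r86=1010110 pc4: +16 =910
r87=1010111 pc5: +32 =942
r88=1011000 pc3: +8 =950
r89=1011001 pc4: +16 =966
r90=1011010 pc4: +16 =982
r91=1011011 pc5: +32 =1014
r92=1011100 pc4: +16 =1030
r93=1011101 pc5: +32 =1062
r94=1011110 pc5: +32 =1094
r95=1011111 pc6: +64 =1158
r96=1100000 pc2: +4 =1162
r97=1100001 pc3: +8 =1170
r98=1100010 pc3: +8 =1178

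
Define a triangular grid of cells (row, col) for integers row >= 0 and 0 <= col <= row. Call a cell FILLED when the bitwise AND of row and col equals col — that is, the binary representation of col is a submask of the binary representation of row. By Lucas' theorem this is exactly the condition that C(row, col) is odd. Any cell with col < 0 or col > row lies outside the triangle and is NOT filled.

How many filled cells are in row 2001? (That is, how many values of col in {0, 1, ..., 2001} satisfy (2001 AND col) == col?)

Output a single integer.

2001 in binary = 11111010001
popcount(2001) = number of 1-bits in 11111010001 = 7
A col c satisfies (2001 AND c) == c iff every set bit of c is also set in 2001; each of the 7 set bits of 2001 can independently be on or off in c.
count = 2^7 = 128

Answer: 128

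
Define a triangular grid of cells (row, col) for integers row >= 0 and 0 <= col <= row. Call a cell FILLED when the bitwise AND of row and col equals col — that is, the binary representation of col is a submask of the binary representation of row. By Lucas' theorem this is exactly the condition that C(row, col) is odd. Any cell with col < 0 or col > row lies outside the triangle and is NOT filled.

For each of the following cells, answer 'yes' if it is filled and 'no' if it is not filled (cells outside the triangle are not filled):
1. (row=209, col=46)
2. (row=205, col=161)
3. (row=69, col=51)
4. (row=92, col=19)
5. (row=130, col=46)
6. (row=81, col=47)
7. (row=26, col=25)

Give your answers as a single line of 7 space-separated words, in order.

Answer: no no no no no no no

Derivation:
(209,46): row=0b11010001, col=0b101110, row AND col = 0b0 = 0; 0 != 46 -> empty
(205,161): row=0b11001101, col=0b10100001, row AND col = 0b10000001 = 129; 129 != 161 -> empty
(69,51): row=0b1000101, col=0b110011, row AND col = 0b1 = 1; 1 != 51 -> empty
(92,19): row=0b1011100, col=0b10011, row AND col = 0b10000 = 16; 16 != 19 -> empty
(130,46): row=0b10000010, col=0b101110, row AND col = 0b10 = 2; 2 != 46 -> empty
(81,47): row=0b1010001, col=0b101111, row AND col = 0b1 = 1; 1 != 47 -> empty
(26,25): row=0b11010, col=0b11001, row AND col = 0b11000 = 24; 24 != 25 -> empty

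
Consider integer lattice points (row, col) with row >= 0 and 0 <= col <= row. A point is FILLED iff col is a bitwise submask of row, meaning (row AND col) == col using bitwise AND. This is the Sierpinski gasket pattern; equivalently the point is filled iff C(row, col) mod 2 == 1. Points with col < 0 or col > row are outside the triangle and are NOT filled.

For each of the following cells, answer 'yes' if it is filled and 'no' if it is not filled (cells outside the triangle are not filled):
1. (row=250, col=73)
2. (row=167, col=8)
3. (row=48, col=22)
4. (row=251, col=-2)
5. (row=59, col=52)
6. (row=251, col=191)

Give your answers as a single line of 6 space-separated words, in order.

(250,73): row=0b11111010, col=0b1001001, row AND col = 0b1001000 = 72; 72 != 73 -> empty
(167,8): row=0b10100111, col=0b1000, row AND col = 0b0 = 0; 0 != 8 -> empty
(48,22): row=0b110000, col=0b10110, row AND col = 0b10000 = 16; 16 != 22 -> empty
(251,-2): col outside [0, 251] -> not filled
(59,52): row=0b111011, col=0b110100, row AND col = 0b110000 = 48; 48 != 52 -> empty
(251,191): row=0b11111011, col=0b10111111, row AND col = 0b10111011 = 187; 187 != 191 -> empty

Answer: no no no no no no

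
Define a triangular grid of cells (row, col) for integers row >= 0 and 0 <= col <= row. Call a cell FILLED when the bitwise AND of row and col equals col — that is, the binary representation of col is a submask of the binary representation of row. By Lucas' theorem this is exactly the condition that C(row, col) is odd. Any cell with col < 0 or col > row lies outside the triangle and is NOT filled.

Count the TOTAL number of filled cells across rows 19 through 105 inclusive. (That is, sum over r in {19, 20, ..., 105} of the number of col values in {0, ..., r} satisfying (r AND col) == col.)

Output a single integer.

r19=10011 pc3: +8 =8
r20=10100 pc2: +4 =12
r21=10101 pc3: +8 =20
r22=10110 pc3: +8 =28
r23=10111 pc4: +16 =44
r24=11000 pc2: +4 =48
r25=11001 pc3: +8 =56
r26=11010 pc3: +8 =64
r27=11011 pc4: +16 =80
r28=11100 pc3: +8 =88
r29=11101 pc4: +16 =104
r30=11110 pc4: +16 =120
r31=11111 pc5: +32 =152
r32=100000 pc1: +2 =154
r33=100001 pc2: +4 =158
r34=100010 pc2: +4 =162
r35=100011 pc3: +8 =170
r36=100100 pc2: +4 =174
r37=100101 pc3: +8 =182
r38=100110 pc3: +8 =190
r39=100111 pc4: +16 =206
r40=101000 pc2: +4 =210
r41=101001 pc3: +8 =218
r42=101010 pc3: +8 =226
r43=101011 pc4: +16 =242
r44=101100 pc3: +8 =250
r45=101101 pc4: +16 =266
r46=101110 pc4: +16 =282
r47=101111 pc5: +32 =314
r48=110000 pc2: +4 =318
r49=110001 pc3: +8 =326
r50=110010 pc3: +8 =334
r51=110011 pc4: +16 =350
r52=110100 pc3: +8 =358
r53=110101 pc4: +16 =374
r54=110110 pc4: +16 =390
r55=110111 pc5: +32 =422
r56=111000 pc3: +8 =430
r57=111001 pc4: +16 =446
r58=111010 pc4: +16 =462
r59=111011 pc5: +32 =494
r60=111100 pc4: +16 =510
r61=111101 pc5: +32 =542
r62=111110 pc5: +32 =574
r63=111111 pc6: +64 =638
r64=1000000 pc1: +2 =640
r65=1000001 pc2: +4 =644
r66=1000010 pc2: +4 =648
r67=1000011 pc3: +8 =656
r68=1000100 pc2: +4 =660
r69=1000101 pc3: +8 =668
r70=1000110 pc3: +8 =676
r71=1000111 pc4: +16 =692
r72=1001000 pc2: +4 =696
r73=1001001 pc3: +8 =704
r74=1001010 pc3: +8 =712
r75=1001011 pc4: +16 =728
r76=1001100 pc3: +8 =736
r77=1001101 pc4: +16 =752
r78=1001110 pc4: +16 =768
r79=1001111 pc5: +32 =800
r80=1010000 pc2: +4 =804
r81=1010001 pc3: +8 =812
r82=1010010 pc3: +8 =820
r83=1010011 pc4: +16 =836
r84=1010100 pc3: +8 =844
r85=1010101 pc4: +16 =860
r86=1010110 pc4: +16 =876
r87=1010111 pc5: +32 =908
r88=1011000 pc3: +8 =916
r89=1011001 pc4: +16 =932
r90=1011010 pc4: +16 =948
r91=1011011 pc5: +32 =980
r92=1011100 pc4: +16 =996
r93=1011101 pc5: +32 =1028
r94=1011110 pc5: +32 =1060
r95=1011111 pc6: +64 =1124
r96=1100000 pc2: +4 =1128
r97=1100001 pc3: +8 =1136
r98=1100010 pc3: +8 =1144
r99=1100011 pc4: +16 =1160
r100=1100100 pc3: +8 =1168
r101=1100101 pc4: +16 =1184
r102=1100110 pc4: +16 =1200
r103=1100111 pc5: +32 =1232
r104=1101000 pc3: +8 =1240
r105=1101001 pc4: +16 =1256

Answer: 1256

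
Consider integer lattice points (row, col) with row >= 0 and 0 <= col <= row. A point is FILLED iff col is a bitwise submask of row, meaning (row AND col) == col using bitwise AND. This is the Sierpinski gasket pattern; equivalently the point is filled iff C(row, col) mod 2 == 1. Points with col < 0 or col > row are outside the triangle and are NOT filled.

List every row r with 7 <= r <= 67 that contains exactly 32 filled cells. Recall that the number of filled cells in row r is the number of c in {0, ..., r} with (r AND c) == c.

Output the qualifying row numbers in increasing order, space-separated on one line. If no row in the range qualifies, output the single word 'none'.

Answer: 31 47 55 59 61 62

Derivation:
Row r has 2^popcount(r) filled cells, so we need popcount(r) = log2(32) = 5.
Scan r = 7..67 and keep those with exactly 5 one-bits:
r=7=111 popcount=3 -> skip
r=8=1000 popcount=1 -> skip
r=9=1001 popcount=2 -> skip
r=10=1010 popcount=2 -> skip
r=11=1011 popcount=3 -> skip
r=12=1100 popcount=2 -> skip
r=13=1101 popcount=3 -> skip
r=14=1110 popcount=3 -> skip
r=15=1111 popcount=4 -> skip
r=16=10000 popcount=1 -> skip
r=17=10001 popcount=2 -> skip
r=18=10010 popcount=2 -> skip
r=19=10011 popcount=3 -> skip
r=20=10100 popcount=2 -> skip
r=21=10101 popcount=3 -> skip
r=22=10110 popcount=3 -> skip
r=23=10111 popcount=4 -> skip
r=24=11000 popcount=2 -> skip
r=25=11001 popcount=3 -> skip
r=26=11010 popcount=3 -> skip
r=27=11011 popcount=4 -> skip
r=28=11100 popcount=3 -> skip
r=29=11101 popcount=4 -> skip
r=30=11110 popcount=4 -> skip
r=31=11111 popcount=5 -> KEEP
r=32=100000 popcount=1 -> skip
r=33=100001 popcount=2 -> skip
r=34=100010 popcount=2 -> skip
r=35=100011 popcount=3 -> skip
r=36=100100 popcount=2 -> skip
r=37=100101 popcount=3 -> skip
r=38=100110 popcount=3 -> skip
r=39=100111 popcount=4 -> skip
r=40=101000 popcount=2 -> skip
r=41=101001 popcount=3 -> skip
r=42=101010 popcount=3 -> skip
r=43=101011 popcount=4 -> skip
r=44=101100 popcount=3 -> skip
r=45=101101 popcount=4 -> skip
r=46=101110 popcount=4 -> skip
r=47=101111 popcount=5 -> KEEP
r=48=110000 popcount=2 -> skip
r=49=110001 popcount=3 -> skip
r=50=110010 popcount=3 -> skip
r=51=110011 popcount=4 -> skip
r=52=110100 popcount=3 -> skip
r=53=110101 popcount=4 -> skip
r=54=110110 popcount=4 -> skip
r=55=110111 popcount=5 -> KEEP
r=56=111000 popcount=3 -> skip
r=57=111001 popcount=4 -> skip
r=58=111010 popcount=4 -> skip
r=59=111011 popcount=5 -> KEEP
r=60=111100 popcount=4 -> skip
r=61=111101 popcount=5 -> KEEP
r=62=111110 popcount=5 -> KEEP
r=63=111111 popcount=6 -> skip
r=64=1000000 popcount=1 -> skip
r=65=1000001 popcount=2 -> skip
r=66=1000010 popcount=2 -> skip
r=67=1000011 popcount=3 -> skip
Kept rows: 31 47 55 59 61 62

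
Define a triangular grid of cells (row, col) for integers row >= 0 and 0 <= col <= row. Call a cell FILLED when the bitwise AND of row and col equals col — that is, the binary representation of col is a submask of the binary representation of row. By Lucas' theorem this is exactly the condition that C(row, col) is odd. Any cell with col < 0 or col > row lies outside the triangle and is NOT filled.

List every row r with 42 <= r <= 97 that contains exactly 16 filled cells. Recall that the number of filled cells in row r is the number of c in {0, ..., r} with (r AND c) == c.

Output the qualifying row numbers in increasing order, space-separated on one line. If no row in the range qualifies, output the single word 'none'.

Row r has 2^popcount(r) filled cells, so we need popcount(r) = log2(16) = 4.
Scan r = 42..97 and keep those with exactly 4 one-bits:
r=42=101010 popcount=3 -> skip
r=43=101011 popcount=4 -> KEEP
r=44=101100 popcount=3 -> skip
r=45=101101 popcount=4 -> KEEP
r=46=101110 popcount=4 -> KEEP
r=47=101111 popcount=5 -> skip
r=48=110000 popcount=2 -> skip
r=49=110001 popcount=3 -> skip
r=50=110010 popcount=3 -> skip
r=51=110011 popcount=4 -> KEEP
r=52=110100 popcount=3 -> skip
r=53=110101 popcount=4 -> KEEP
r=54=110110 popcount=4 -> KEEP
r=55=110111 popcount=5 -> skip
r=56=111000 popcount=3 -> skip
r=57=111001 popcount=4 -> KEEP
r=58=111010 popcount=4 -> KEEP
r=59=111011 popcount=5 -> skip
r=60=111100 popcount=4 -> KEEP
r=61=111101 popcount=5 -> skip
r=62=111110 popcount=5 -> skip
r=63=111111 popcount=6 -> skip
r=64=1000000 popcount=1 -> skip
r=65=1000001 popcount=2 -> skip
r=66=1000010 popcount=2 -> skip
r=67=1000011 popcount=3 -> skip
r=68=1000100 popcount=2 -> skip
r=69=1000101 popcount=3 -> skip
r=70=1000110 popcount=3 -> skip
r=71=1000111 popcount=4 -> KEEP
r=72=1001000 popcount=2 -> skip
r=73=1001001 popcount=3 -> skip
r=74=1001010 popcount=3 -> skip
r=75=1001011 popcount=4 -> KEEP
r=76=1001100 popcount=3 -> skip
r=77=1001101 popcount=4 -> KEEP
r=78=1001110 popcount=4 -> KEEP
r=79=1001111 popcount=5 -> skip
r=80=1010000 popcount=2 -> skip
r=81=1010001 popcount=3 -> skip
r=82=1010010 popcount=3 -> skip
r=83=1010011 popcount=4 -> KEEP
r=84=1010100 popcount=3 -> skip
r=85=1010101 popcount=4 -> KEEP
r=86=1010110 popcount=4 -> KEEP
r=87=1010111 popcount=5 -> skip
r=88=1011000 popcount=3 -> skip
r=89=1011001 popcount=4 -> KEEP
r=90=1011010 popcount=4 -> KEEP
r=91=1011011 popcount=5 -> skip
r=92=1011100 popcount=4 -> KEEP
r=93=1011101 popcount=5 -> skip
r=94=1011110 popcount=5 -> skip
r=95=1011111 popcount=6 -> skip
r=96=1100000 popcount=2 -> skip
r=97=1100001 popcount=3 -> skip
Kept rows: 43 45 46 51 53 54 57 58 60 71 75 77 78 83 85 86 89 90 92

Answer: 43 45 46 51 53 54 57 58 60 71 75 77 78 83 85 86 89 90 92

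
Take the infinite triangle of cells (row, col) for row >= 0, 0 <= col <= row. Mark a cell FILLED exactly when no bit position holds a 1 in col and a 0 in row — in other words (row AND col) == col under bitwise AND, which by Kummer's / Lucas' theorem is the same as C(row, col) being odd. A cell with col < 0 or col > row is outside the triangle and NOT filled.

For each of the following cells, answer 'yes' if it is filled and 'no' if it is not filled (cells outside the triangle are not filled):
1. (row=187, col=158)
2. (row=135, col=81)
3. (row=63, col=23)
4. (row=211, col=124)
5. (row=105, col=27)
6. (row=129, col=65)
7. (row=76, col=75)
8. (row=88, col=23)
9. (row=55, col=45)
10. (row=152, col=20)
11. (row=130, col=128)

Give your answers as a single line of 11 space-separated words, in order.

Answer: no no yes no no no no no no no yes

Derivation:
(187,158): row=0b10111011, col=0b10011110, row AND col = 0b10011010 = 154; 154 != 158 -> empty
(135,81): row=0b10000111, col=0b1010001, row AND col = 0b1 = 1; 1 != 81 -> empty
(63,23): row=0b111111, col=0b10111, row AND col = 0b10111 = 23; 23 == 23 -> filled
(211,124): row=0b11010011, col=0b1111100, row AND col = 0b1010000 = 80; 80 != 124 -> empty
(105,27): row=0b1101001, col=0b11011, row AND col = 0b1001 = 9; 9 != 27 -> empty
(129,65): row=0b10000001, col=0b1000001, row AND col = 0b1 = 1; 1 != 65 -> empty
(76,75): row=0b1001100, col=0b1001011, row AND col = 0b1001000 = 72; 72 != 75 -> empty
(88,23): row=0b1011000, col=0b10111, row AND col = 0b10000 = 16; 16 != 23 -> empty
(55,45): row=0b110111, col=0b101101, row AND col = 0b100101 = 37; 37 != 45 -> empty
(152,20): row=0b10011000, col=0b10100, row AND col = 0b10000 = 16; 16 != 20 -> empty
(130,128): row=0b10000010, col=0b10000000, row AND col = 0b10000000 = 128; 128 == 128 -> filled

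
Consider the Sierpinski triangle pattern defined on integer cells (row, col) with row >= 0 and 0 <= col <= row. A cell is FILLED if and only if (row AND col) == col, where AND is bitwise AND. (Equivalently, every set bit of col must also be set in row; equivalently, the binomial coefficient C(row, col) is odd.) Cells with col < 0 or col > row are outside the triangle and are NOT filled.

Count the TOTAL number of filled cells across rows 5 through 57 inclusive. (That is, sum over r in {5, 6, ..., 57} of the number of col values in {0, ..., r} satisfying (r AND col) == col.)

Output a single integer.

Answer: 526

Derivation:
r5=101 pc2: +4 =4
r6=110 pc2: +4 =8
r7=111 pc3: +8 =16
r8=1000 pc1: +2 =18
r9=1001 pc2: +4 =22
r10=1010 pc2: +4 =26
r11=1011 pc3: +8 =34
r12=1100 pc2: +4 =38
r13=1101 pc3: +8 =46
r14=1110 pc3: +8 =54
r15=1111 pc4: +16 =70
r16=10000 pc1: +2 =72
r17=10001 pc2: +4 =76
r18=10010 pc2: +4 =80
r19=10011 pc3: +8 =88
r20=10100 pc2: +4 =92
r21=10101 pc3: +8 =100
r22=10110 pc3: +8 =108
r23=10111 pc4: +16 =124
r24=11000 pc2: +4 =128
r25=11001 pc3: +8 =136
r26=11010 pc3: +8 =144
r27=11011 pc4: +16 =160
r28=11100 pc3: +8 =168
r29=11101 pc4: +16 =184
r30=11110 pc4: +16 =200
r31=11111 pc5: +32 =232
r32=100000 pc1: +2 =234
r33=100001 pc2: +4 =238
r34=100010 pc2: +4 =242
r35=100011 pc3: +8 =250
r36=100100 pc2: +4 =254
r37=100101 pc3: +8 =262
r38=100110 pc3: +8 =270
r39=100111 pc4: +16 =286
r40=101000 pc2: +4 =290
r41=101001 pc3: +8 =298
r42=101010 pc3: +8 =306
r43=101011 pc4: +16 =322
r44=101100 pc3: +8 =330
r45=101101 pc4: +16 =346
r46=101110 pc4: +16 =362
r47=101111 pc5: +32 =394
r48=110000 pc2: +4 =398
r49=110001 pc3: +8 =406
r50=110010 pc3: +8 =414
r51=110011 pc4: +16 =430
r52=110100 pc3: +8 =438
r53=110101 pc4: +16 =454
r54=110110 pc4: +16 =470
r55=110111 pc5: +32 =502
r56=111000 pc3: +8 =510
r57=111001 pc4: +16 =526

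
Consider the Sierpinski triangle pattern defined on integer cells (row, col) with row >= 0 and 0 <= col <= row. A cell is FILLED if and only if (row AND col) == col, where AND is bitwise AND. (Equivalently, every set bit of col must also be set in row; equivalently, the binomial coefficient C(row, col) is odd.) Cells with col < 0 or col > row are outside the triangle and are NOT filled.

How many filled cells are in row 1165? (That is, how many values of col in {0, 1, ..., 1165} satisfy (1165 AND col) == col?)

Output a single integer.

Answer: 32

Derivation:
1165 in binary = 10010001101
popcount(1165) = number of 1-bits in 10010001101 = 5
A col c satisfies (1165 AND c) == c iff every set bit of c is also set in 1165; each of the 5 set bits of 1165 can independently be on or off in c.
count = 2^5 = 32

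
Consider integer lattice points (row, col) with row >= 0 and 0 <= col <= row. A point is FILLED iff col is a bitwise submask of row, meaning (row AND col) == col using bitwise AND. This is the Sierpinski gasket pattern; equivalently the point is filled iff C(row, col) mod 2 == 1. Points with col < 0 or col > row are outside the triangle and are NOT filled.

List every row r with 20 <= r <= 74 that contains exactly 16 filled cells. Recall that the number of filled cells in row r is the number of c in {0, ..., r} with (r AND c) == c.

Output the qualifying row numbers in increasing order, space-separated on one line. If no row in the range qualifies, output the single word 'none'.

Row r has 2^popcount(r) filled cells, so we need popcount(r) = log2(16) = 4.
Scan r = 20..74 and keep those with exactly 4 one-bits:
r=20=10100 popcount=2 -> skip
r=21=10101 popcount=3 -> skip
r=22=10110 popcount=3 -> skip
r=23=10111 popcount=4 -> KEEP
r=24=11000 popcount=2 -> skip
r=25=11001 popcount=3 -> skip
r=26=11010 popcount=3 -> skip
r=27=11011 popcount=4 -> KEEP
r=28=11100 popcount=3 -> skip
r=29=11101 popcount=4 -> KEEP
r=30=11110 popcount=4 -> KEEP
r=31=11111 popcount=5 -> skip
r=32=100000 popcount=1 -> skip
r=33=100001 popcount=2 -> skip
r=34=100010 popcount=2 -> skip
r=35=100011 popcount=3 -> skip
r=36=100100 popcount=2 -> skip
r=37=100101 popcount=3 -> skip
r=38=100110 popcount=3 -> skip
r=39=100111 popcount=4 -> KEEP
r=40=101000 popcount=2 -> skip
r=41=101001 popcount=3 -> skip
r=42=101010 popcount=3 -> skip
r=43=101011 popcount=4 -> KEEP
r=44=101100 popcount=3 -> skip
r=45=101101 popcount=4 -> KEEP
r=46=101110 popcount=4 -> KEEP
r=47=101111 popcount=5 -> skip
r=48=110000 popcount=2 -> skip
r=49=110001 popcount=3 -> skip
r=50=110010 popcount=3 -> skip
r=51=110011 popcount=4 -> KEEP
r=52=110100 popcount=3 -> skip
r=53=110101 popcount=4 -> KEEP
r=54=110110 popcount=4 -> KEEP
r=55=110111 popcount=5 -> skip
r=56=111000 popcount=3 -> skip
r=57=111001 popcount=4 -> KEEP
r=58=111010 popcount=4 -> KEEP
r=59=111011 popcount=5 -> skip
r=60=111100 popcount=4 -> KEEP
r=61=111101 popcount=5 -> skip
r=62=111110 popcount=5 -> skip
r=63=111111 popcount=6 -> skip
r=64=1000000 popcount=1 -> skip
r=65=1000001 popcount=2 -> skip
r=66=1000010 popcount=2 -> skip
r=67=1000011 popcount=3 -> skip
r=68=1000100 popcount=2 -> skip
r=69=1000101 popcount=3 -> skip
r=70=1000110 popcount=3 -> skip
r=71=1000111 popcount=4 -> KEEP
r=72=1001000 popcount=2 -> skip
r=73=1001001 popcount=3 -> skip
r=74=1001010 popcount=3 -> skip
Kept rows: 23 27 29 30 39 43 45 46 51 53 54 57 58 60 71

Answer: 23 27 29 30 39 43 45 46 51 53 54 57 58 60 71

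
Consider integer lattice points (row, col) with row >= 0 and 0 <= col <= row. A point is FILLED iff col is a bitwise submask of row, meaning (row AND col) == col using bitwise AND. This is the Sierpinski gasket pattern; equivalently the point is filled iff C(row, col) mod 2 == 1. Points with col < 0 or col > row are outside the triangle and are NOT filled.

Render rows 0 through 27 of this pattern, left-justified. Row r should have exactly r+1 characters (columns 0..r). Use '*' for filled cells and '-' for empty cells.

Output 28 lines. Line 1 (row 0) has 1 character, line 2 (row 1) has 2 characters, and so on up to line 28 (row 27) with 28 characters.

r0=0: *
r1=1: **
r2=10: *-*
r3=11: ****
r4=100: *---*
r5=101: **--**
r6=110: *-*-*-*
r7=111: ********
r8=1000: *-------*
r9=1001: **------**
r10=1010: *-*-----*-*
r11=1011: ****----****
r12=1100: *---*---*---*
r13=1101: **--**--**--**
r14=1110: *-*-*-*-*-*-*-*
r15=1111: ****************
r16=10000: *---------------*
r17=10001: **--------------**
r18=10010: *-*-------------*-*
r19=10011: ****------------****
r20=10100: *---*-----------*---*
r21=10101: **--**----------**--**
r22=10110: *-*-*-*---------*-*-*-*
r23=10111: ********--------********
r24=11000: *-------*-------*-------*
r25=11001: **------**------**------**
r26=11010: *-*-----*-*-----*-*-----*-*
r27=11011: ****----****----****----****

Answer: *
**
*-*
****
*---*
**--**
*-*-*-*
********
*-------*
**------**
*-*-----*-*
****----****
*---*---*---*
**--**--**--**
*-*-*-*-*-*-*-*
****************
*---------------*
**--------------**
*-*-------------*-*
****------------****
*---*-----------*---*
**--**----------**--**
*-*-*-*---------*-*-*-*
********--------********
*-------*-------*-------*
**------**------**------**
*-*-----*-*-----*-*-----*-*
****----****----****----****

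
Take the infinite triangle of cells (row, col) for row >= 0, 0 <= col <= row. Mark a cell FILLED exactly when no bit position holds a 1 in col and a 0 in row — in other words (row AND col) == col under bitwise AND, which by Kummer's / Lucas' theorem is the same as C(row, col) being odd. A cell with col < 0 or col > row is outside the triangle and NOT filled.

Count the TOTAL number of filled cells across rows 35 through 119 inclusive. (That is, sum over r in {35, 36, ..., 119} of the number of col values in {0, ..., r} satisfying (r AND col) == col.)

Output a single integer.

r35=100011 pc3: +8 =8
r36=100100 pc2: +4 =12
r37=100101 pc3: +8 =20
r38=100110 pc3: +8 =28
r39=100111 pc4: +16 =44
r40=101000 pc2: +4 =48
r41=101001 pc3: +8 =56
r42=101010 pc3: +8 =64
r43=101011 pc4: +16 =80
r44=101100 pc3: +8 =88
r45=101101 pc4: +16 =104
r46=101110 pc4: +16 =120
r47=101111 pc5: +32 =152
r48=110000 pc2: +4 =156
r49=110001 pc3: +8 =164
r50=110010 pc3: +8 =172
r51=110011 pc4: +16 =188
r52=110100 pc3: +8 =196
r53=110101 pc4: +16 =212
r54=110110 pc4: +16 =228
r55=110111 pc5: +32 =260
r56=111000 pc3: +8 =268
r57=111001 pc4: +16 =284
r58=111010 pc4: +16 =300
r59=111011 pc5: +32 =332
r60=111100 pc4: +16 =348
r61=111101 pc5: +32 =380
r62=111110 pc5: +32 =412
r63=111111 pc6: +64 =476
r64=1000000 pc1: +2 =478
r65=1000001 pc2: +4 =482
r66=1000010 pc2: +4 =486
r67=1000011 pc3: +8 =494
r68=1000100 pc2: +4 =498
r69=1000101 pc3: +8 =506
r70=1000110 pc3: +8 =514
r71=1000111 pc4: +16 =530
r72=1001000 pc2: +4 =534
r73=1001001 pc3: +8 =542
r74=1001010 pc3: +8 =550
r75=1001011 pc4: +16 =566
r76=1001100 pc3: +8 =574
r77=1001101 pc4: +16 =590
r78=1001110 pc4: +16 =606
r79=1001111 pc5: +32 =638
r80=1010000 pc2: +4 =642
r81=1010001 pc3: +8 =650
r82=1010010 pc3: +8 =658
r83=1010011 pc4: +16 =674
r84=1010100 pc3: +8 =682
r85=1010101 pc4: +16 =698
r86=1010110 pc4: +16 =714
r87=1010111 pc5: +32 =746
r88=1011000 pc3: +8 =754
r89=1011001 pc4: +16 =770
r90=1011010 pc4: +16 =786
r91=1011011 pc5: +32 =818
r92=1011100 pc4: +16 =834
r93=1011101 pc5: +32 =866
r94=1011110 pc5: +32 =898
r95=1011111 pc6: +64 =962
r96=1100000 pc2: +4 =966
r97=1100001 pc3: +8 =974
r98=1100010 pc3: +8 =982
r99=1100011 pc4: +16 =998
r100=1100100 pc3: +8 =1006
r101=1100101 pc4: +16 =1022
r102=1100110 pc4: +16 =1038
r103=1100111 pc5: +32 =1070
r104=1101000 pc3: +8 =1078
r105=1101001 pc4: +16 =1094
r106=1101010 pc4: +16 =1110
r107=1101011 pc5: +32 =1142
r108=1101100 pc4: +16 =1158
r109=1101101 pc5: +32 =1190
r110=1101110 pc5: +32 =1222
r111=1101111 pc6: +64 =1286
r112=1110000 pc3: +8 =1294
r113=1110001 pc4: +16 =1310
r114=1110010 pc4: +16 =1326
r115=1110011 pc5: +32 =1358
r116=1110100 pc4: +16 =1374
r117=1110101 pc5: +32 =1406
r118=1110110 pc5: +32 =1438
r119=1110111 pc6: +64 =1502

Answer: 1502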